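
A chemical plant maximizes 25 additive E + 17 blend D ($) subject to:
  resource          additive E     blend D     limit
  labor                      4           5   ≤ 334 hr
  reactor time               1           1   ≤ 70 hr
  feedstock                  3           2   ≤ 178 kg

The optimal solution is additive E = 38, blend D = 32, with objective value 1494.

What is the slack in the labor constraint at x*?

labor used = 4·38 + 5·32 = 312; slack = 334 − 312 = 22.

22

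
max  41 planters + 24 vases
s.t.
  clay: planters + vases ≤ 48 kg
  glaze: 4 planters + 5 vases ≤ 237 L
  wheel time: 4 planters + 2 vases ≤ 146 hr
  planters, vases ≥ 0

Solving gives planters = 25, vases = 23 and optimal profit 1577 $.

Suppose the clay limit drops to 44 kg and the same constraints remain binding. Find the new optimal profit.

Binding: clay and wheel time. Non-binding: glaze (22 unused).
Slack constraints have shadow price 0 (complementary slackness).
From A_Bᵀ y = c: 1·y_clay + 4·y_wheel time = 41; 1·y_clay + 2·y_wheel time = 24.
→ y_clay = 7 and y_wheel time = 8.5.
Δz = y_clay·Δb = 7 × (-4) = -28, so new z* = 1577 − 28 = 1549.

1549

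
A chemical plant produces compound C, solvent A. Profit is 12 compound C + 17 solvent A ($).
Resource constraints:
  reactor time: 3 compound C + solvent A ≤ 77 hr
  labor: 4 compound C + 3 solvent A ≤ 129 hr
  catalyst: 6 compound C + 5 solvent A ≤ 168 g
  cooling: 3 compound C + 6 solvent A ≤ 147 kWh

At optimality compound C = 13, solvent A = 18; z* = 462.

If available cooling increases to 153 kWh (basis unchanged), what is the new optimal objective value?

474

Check each constraint at x*: reactor time 57/77 (slack 20); labor 106/129 (slack 23); catalyst 168/168 (tight); cooling 147/147 (tight).
Slack constraints have shadow price 0 (complementary slackness).
Dual feasibility on the basic columns requires 6·y_catalyst + 3·y_cooling = 12, 5·y_catalyst + 6·y_cooling = 17.
Solving: y_catalyst = 1, y_cooling = 2.
Δz = y_cooling·Δb = 2 × (6) = 12, so new z* = 462 + 12 = 474.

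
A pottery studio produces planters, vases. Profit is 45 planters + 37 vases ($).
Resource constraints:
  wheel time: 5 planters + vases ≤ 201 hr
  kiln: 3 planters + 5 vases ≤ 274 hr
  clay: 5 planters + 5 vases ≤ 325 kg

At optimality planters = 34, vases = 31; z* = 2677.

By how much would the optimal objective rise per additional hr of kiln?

0

Binding: wheel time and clay. Non-binding: kiln (17 unused).
Slack constraints have shadow price 0 (complementary slackness).
Dual feasibility on the basic columns requires 5·y_wheel time + 5·y_clay = 45, 1·y_wheel time + 5·y_clay = 37.
Solving: y_wheel time = 2, y_clay = 7.
Shadow price of kiln = 0.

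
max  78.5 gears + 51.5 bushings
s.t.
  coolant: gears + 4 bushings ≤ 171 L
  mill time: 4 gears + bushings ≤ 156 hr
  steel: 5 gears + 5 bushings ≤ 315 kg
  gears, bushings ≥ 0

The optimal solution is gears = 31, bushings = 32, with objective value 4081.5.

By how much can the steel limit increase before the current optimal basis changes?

Binding constraints: mill time, steel. The basis is B = [[4,1],[5,5]] with det 15.
Per unit increase in steel, x* moves by d = (-0.0667, 0.2667).
The basis stays optimal until coolant becomes binding; allowable increase = 12 kg.

12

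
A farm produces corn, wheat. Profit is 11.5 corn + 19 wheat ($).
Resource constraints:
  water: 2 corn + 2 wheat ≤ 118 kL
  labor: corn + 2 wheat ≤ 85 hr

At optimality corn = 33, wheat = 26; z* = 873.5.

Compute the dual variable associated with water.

Both water and labor are binding at x*.
From A_Bᵀ y = c: 2·y_water + 1·y_labor = 11.5; 2·y_water + 2·y_labor = 19.
Solving: y_water = 2, y_labor = 7.5.
Shadow price of water = 2.

2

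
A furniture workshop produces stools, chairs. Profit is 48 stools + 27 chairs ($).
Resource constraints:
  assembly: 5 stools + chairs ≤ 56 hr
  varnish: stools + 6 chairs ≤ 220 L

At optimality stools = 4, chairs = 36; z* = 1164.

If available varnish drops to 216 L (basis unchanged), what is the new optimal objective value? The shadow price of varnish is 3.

Δb = -4, so new z* = 1164 + (3)·(-4) = 1164 − 12 = 1152.

1152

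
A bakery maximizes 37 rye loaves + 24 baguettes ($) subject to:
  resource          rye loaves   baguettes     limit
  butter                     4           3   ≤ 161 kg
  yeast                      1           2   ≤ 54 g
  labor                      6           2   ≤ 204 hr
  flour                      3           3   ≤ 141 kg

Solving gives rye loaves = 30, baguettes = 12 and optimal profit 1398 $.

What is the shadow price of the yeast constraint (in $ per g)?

At the optimum: butter uses 156 of 161 (slack = 5); yeast uses 54 of 54 (binding); labor uses 204 of 204 (binding); flour uses 126 of 141 (slack = 15).
By complementary slackness, y = 0 for the non-binding constraints.
The binding rows give the dual system: 1·y_yeast + 6·y_labor = 37 and 2·y_yeast + 2·y_labor = 24.
→ y_yeast = 7 and y_labor = 5.
Shadow price of yeast = 7.

7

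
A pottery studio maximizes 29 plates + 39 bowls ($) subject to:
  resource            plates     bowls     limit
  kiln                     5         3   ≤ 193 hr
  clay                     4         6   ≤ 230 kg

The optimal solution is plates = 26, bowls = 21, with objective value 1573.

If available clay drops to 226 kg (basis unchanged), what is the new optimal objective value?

1549

Both kiln and clay are binding at x*.
The binding rows give the dual system: 5·y_kiln + 4·y_clay = 29 and 3·y_kiln + 6·y_clay = 39.
This yields shadow prices y_kiln = 1, y_clay = 6.
Δz = y_clay·Δb = 6 × (-4) = -24, so new z* = 1573 − 24 = 1549.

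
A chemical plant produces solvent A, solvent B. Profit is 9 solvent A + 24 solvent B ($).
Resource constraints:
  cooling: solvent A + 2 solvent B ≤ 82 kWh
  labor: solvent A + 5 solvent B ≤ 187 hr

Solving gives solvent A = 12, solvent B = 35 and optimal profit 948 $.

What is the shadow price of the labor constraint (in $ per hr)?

Check each constraint at x*: cooling 82/82 (tight); labor 187/187 (tight).
Dual feasibility on the basic columns requires 1·y_cooling + 1·y_labor = 9, 2·y_cooling + 5·y_labor = 24.
Solving: y_cooling = 7, y_labor = 2.
Shadow price of labor = 2.

2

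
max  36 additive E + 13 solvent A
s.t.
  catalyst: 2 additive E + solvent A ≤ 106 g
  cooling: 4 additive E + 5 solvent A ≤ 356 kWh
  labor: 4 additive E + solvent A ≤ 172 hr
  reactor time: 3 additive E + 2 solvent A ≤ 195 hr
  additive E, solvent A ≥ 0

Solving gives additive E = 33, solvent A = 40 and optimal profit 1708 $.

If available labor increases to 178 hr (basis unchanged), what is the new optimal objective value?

1738

Binding: catalyst and labor. Non-binding: cooling (24 unused), reactor time (16 unused).
Slack constraints have shadow price 0 (complementary slackness).
The binding rows give the dual system: 2·y_catalyst + 4·y_labor = 36 and 1·y_catalyst + 1·y_labor = 13.
This yields shadow prices y_catalyst = 8, y_labor = 5.
Δz = y_labor·Δb = 5 × (6) = 30, so new z* = 1708 + 30 = 1738.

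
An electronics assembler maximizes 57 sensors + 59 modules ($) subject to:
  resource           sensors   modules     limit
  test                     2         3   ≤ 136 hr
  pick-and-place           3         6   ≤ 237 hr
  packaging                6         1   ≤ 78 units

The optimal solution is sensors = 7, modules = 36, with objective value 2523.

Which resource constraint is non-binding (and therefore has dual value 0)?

test: 122/136 (slack 14)
pick-and-place: 237/237 (binding)
packaging: 78/78 (binding)
By complementary slackness, a constraint with positive slack has shadow price 0 → test.

test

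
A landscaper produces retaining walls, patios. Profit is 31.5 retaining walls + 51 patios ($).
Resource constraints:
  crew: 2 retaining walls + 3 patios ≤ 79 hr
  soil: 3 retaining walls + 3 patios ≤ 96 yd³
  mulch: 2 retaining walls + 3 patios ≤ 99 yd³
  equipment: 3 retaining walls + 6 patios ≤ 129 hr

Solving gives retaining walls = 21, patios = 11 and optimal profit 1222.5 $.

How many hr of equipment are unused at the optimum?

equipment used = 3·21 + 6·11 = 129; slack = 129 − 129 = 0.

0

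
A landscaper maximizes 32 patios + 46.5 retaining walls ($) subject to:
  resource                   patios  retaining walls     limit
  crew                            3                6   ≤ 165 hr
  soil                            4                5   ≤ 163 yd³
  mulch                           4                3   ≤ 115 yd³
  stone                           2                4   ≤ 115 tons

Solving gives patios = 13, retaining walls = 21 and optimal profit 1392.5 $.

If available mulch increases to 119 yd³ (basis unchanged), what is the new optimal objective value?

1406.5

Check each constraint at x*: crew 165/165 (tight); soil 157/163 (slack 6); mulch 115/115 (tight); stone 110/115 (slack 5).
Since soil, stone are not tight, their duals are 0.
The binding rows give the dual system: 3·y_crew + 4·y_mulch = 32 and 6·y_crew + 3·y_mulch = 46.5.
Solving: y_crew = 6, y_mulch = 3.5.
Δz = y_mulch·Δb = 3.5 × (4) = 14, so new z* = 1392.5 + 14 = 1406.5.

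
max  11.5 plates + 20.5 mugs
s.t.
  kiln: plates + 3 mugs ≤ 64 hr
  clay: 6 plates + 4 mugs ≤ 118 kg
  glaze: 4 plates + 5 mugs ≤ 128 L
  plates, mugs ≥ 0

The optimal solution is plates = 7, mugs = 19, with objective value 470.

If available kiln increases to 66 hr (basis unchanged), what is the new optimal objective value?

481

At the optimum: kiln uses 64 of 64 (binding); clay uses 118 of 118 (binding); glaze uses 123 of 128 (slack = 5).
Slack constraints have shadow price 0 (complementary slackness).
From A_Bᵀ y = c: 1·y_kiln + 6·y_clay = 11.5; 3·y_kiln + 4·y_clay = 20.5.
→ y_kiln = 5.5 and y_clay = 1.
Δz = y_kiln·Δb = 5.5 × (2) = 11, so new z* = 470 + 11 = 481.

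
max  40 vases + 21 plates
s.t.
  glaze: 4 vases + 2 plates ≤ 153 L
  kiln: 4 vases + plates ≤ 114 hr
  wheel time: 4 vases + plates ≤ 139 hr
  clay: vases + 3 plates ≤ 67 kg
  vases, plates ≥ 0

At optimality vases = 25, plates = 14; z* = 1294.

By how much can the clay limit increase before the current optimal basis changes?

Binding constraints: kiln, clay. The basis is B = [[4,1],[1,3]] with det 11.
Per unit increase in clay, x* moves by d = (-0.0909, 0.3636).
The basis stays optimal until glaze becomes binding; allowable increase = 68.75 kg.

68.75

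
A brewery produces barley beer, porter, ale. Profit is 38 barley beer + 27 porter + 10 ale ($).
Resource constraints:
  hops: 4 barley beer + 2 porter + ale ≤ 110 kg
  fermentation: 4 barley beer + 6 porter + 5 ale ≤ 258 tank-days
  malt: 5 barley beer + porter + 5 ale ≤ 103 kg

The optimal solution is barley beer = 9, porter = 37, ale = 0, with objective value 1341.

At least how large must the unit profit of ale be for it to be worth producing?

17.5

At the optimum: hops uses 110 of 110 (binding); fermentation uses 258 of 258 (binding); malt uses 82 of 103 (slack = 21).
By complementary slackness, y = 0 for the non-binding constraint.
The binding rows give the dual system: 4·y_hops + 4·y_fermentation = 38 and 2·y_hops + 6·y_fermentation = 27.
This yields shadow prices y_hops = 7.5, y_fermentation = 2.
ale enters the basis when its profit ≥ yᵀa₃ = 7.5·1 + 2·5 = 17.5.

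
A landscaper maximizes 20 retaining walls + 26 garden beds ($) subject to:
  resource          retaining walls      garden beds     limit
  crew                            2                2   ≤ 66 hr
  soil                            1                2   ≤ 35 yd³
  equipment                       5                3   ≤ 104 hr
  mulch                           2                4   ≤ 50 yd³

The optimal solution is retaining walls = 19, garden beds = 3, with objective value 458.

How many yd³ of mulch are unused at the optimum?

0

mulch used = 2·19 + 4·3 = 50; slack = 50 − 50 = 0.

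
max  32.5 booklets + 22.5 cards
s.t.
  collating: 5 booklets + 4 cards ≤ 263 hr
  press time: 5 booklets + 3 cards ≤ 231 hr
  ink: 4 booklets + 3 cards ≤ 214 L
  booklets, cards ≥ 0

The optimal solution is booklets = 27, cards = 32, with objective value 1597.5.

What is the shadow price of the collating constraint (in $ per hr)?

Check each constraint at x*: collating 263/263 (tight); press time 231/231 (tight); ink 204/214 (slack 10).
Slack constraints have shadow price 0 (complementary slackness).
The binding rows give the dual system: 5·y_collating + 5·y_press time = 32.5 and 4·y_collating + 3·y_press time = 22.5.
→ y_collating = 3 and y_press time = 3.5.
Shadow price of collating = 3.

3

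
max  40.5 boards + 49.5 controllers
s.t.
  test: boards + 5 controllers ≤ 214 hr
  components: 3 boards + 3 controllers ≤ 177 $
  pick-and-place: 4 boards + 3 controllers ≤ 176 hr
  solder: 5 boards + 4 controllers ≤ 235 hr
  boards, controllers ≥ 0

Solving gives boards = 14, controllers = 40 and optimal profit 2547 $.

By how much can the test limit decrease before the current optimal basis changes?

Binding constraints: test, pick-and-place. The basis is B = [[1,5],[4,3]] with det -17.
Per unit decrease in test, x* moves by d = (0.1765, -0.2353).
The basis stays optimal until controllers reaches 0; allowable decrease = 170 hr.

170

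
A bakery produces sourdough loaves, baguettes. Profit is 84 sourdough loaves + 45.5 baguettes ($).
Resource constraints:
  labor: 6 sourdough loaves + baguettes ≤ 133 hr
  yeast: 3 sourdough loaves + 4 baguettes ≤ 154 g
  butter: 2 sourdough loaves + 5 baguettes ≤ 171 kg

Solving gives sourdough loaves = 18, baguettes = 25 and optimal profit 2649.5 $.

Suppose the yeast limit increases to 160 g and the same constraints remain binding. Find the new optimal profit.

At the optimum: labor uses 133 of 133 (binding); yeast uses 154 of 154 (binding); butter uses 161 of 171 (slack = 10).
Slack constraints have shadow price 0 (complementary slackness).
From A_Bᵀ y = c: 6·y_labor + 3·y_yeast = 84; 1·y_labor + 4·y_yeast = 45.5.
→ y_labor = 9.5 and y_yeast = 9.
Δz = y_yeast·Δb = 9 × (6) = 54, so new z* = 2649.5 + 54 = 2703.5.

2703.5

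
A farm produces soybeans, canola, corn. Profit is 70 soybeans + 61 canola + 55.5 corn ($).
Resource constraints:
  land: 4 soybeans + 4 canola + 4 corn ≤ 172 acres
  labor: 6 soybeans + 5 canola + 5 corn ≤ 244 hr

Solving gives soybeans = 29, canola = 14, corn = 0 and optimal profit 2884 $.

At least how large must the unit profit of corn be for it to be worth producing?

Check each constraint at x*: land 172/172 (tight); labor 244/244 (tight).
The binding rows give the dual system: 4·y_land + 6·y_labor = 70 and 4·y_land + 5·y_labor = 61.
This yields shadow prices y_land = 4, y_labor = 9.
corn enters the basis when its profit ≥ yᵀa₃ = 4·4 + 9·5 = 61.

61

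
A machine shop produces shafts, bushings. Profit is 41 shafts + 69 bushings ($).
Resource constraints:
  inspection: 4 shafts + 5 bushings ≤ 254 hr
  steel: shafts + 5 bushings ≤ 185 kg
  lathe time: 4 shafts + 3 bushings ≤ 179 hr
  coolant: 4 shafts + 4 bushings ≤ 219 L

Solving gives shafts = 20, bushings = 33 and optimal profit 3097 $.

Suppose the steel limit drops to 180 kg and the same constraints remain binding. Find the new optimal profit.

3052

Check each constraint at x*: inspection 245/254 (slack 9); steel 185/185 (tight); lathe time 179/179 (tight); coolant 212/219 (slack 7).
Since inspection, coolant are not tight, their duals are 0.
From A_Bᵀ y = c: 1·y_steel + 4·y_lathe time = 41; 5·y_steel + 3·y_lathe time = 69.
This yields shadow prices y_steel = 9, y_lathe time = 8.
Δz = y_steel·Δb = 9 × (-5) = -45, so new z* = 3097 − 45 = 3052.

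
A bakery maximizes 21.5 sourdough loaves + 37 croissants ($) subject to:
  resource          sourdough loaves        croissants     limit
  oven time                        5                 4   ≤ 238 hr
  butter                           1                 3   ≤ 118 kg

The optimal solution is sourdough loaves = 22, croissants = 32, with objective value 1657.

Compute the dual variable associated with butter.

Check each constraint at x*: oven time 238/238 (tight); butter 118/118 (tight).
From A_Bᵀ y = c: 5·y_oven time + 1·y_butter = 21.5; 4·y_oven time + 3·y_butter = 37.
This yields shadow prices y_oven time = 2.5, y_butter = 9.
Shadow price of butter = 9.

9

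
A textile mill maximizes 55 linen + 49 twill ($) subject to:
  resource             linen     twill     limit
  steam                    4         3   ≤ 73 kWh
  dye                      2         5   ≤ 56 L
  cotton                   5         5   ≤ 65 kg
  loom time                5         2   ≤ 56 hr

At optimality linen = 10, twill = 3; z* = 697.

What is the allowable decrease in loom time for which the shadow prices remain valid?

21

Binding constraints: cotton, loom time. The basis is B = [[5,5],[5,2]] with det -15.
Per unit decrease in loom time, x* moves by d = (-0.3333, 0.3333).
The basis stays optimal until dye becomes binding; allowable decrease = 21 hr.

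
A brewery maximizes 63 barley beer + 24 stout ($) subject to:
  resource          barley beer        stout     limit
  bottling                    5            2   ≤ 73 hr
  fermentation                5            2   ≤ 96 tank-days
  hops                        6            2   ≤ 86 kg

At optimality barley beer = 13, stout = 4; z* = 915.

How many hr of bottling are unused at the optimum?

bottling used = 5·13 + 2·4 = 73; slack = 73 − 73 = 0.

0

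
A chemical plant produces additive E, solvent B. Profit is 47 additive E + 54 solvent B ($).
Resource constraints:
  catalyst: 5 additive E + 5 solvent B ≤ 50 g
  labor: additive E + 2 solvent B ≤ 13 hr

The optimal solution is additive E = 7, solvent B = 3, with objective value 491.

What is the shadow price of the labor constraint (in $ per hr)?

7

Both catalyst and labor are binding at x*.
From A_Bᵀ y = c: 5·y_catalyst + 1·y_labor = 47; 5·y_catalyst + 2·y_labor = 54.
→ y_catalyst = 8 and y_labor = 7.
Shadow price of labor = 7.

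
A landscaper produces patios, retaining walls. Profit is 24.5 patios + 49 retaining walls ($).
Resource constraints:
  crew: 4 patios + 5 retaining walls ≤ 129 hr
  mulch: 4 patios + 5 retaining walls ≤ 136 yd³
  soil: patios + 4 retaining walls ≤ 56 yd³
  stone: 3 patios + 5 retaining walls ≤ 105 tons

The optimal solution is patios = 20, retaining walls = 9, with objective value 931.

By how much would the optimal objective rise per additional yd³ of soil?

3.5

At the optimum: crew uses 125 of 129 (slack = 4); mulch uses 125 of 136 (slack = 11); soil uses 56 of 56 (binding); stone uses 105 of 105 (binding).
Since crew, mulch are not tight, their duals are 0.
From A_Bᵀ y = c: 1·y_soil + 3·y_stone = 24.5; 4·y_soil + 5·y_stone = 49.
This yields shadow prices y_soil = 3.5, y_stone = 7.
Shadow price of soil = 3.5.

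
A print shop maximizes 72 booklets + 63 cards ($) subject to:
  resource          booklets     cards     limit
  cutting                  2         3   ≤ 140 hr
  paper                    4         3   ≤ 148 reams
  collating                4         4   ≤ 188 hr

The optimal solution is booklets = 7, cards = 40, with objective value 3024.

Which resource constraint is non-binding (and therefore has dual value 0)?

cutting

cutting: 134/140 (slack 6)
paper: 148/148 (binding)
collating: 188/188 (binding)
By complementary slackness, a constraint with positive slack has shadow price 0 → cutting.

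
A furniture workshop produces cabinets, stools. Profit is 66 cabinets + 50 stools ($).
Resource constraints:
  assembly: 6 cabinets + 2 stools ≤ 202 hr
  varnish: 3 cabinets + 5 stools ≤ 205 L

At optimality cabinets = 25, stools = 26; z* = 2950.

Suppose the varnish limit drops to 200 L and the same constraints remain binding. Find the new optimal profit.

2915

Check each constraint at x*: assembly 202/202 (tight); varnish 205/205 (tight).
The binding rows give the dual system: 6·y_assembly + 3·y_varnish = 66 and 2·y_assembly + 5·y_varnish = 50.
→ y_assembly = 7.5 and y_varnish = 7.
Δz = y_varnish·Δb = 7 × (-5) = -35, so new z* = 2950 − 35 = 2915.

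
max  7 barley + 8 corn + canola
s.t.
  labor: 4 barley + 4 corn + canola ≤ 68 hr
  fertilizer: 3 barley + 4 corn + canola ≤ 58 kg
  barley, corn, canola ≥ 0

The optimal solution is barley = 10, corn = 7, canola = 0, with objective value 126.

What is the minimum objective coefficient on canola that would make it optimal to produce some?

2

Both labor and fertilizer are binding at x*.
Dual feasibility on the basic columns requires 4·y_labor + 3·y_fertilizer = 7, 4·y_labor + 4·y_fertilizer = 8.
This yields shadow prices y_labor = 1, y_fertilizer = 1.
canola enters the basis when its profit ≥ yᵀa₃ = 1·1 + 1·1 = 2.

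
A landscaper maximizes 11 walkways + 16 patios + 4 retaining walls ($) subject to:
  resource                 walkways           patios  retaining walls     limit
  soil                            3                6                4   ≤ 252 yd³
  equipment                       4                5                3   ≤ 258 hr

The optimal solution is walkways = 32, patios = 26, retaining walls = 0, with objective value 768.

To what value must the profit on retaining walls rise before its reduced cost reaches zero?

At the optimum: soil uses 252 of 252 (binding); equipment uses 258 of 258 (binding).
From A_Bᵀ y = c: 3·y_soil + 4·y_equipment = 11; 6·y_soil + 5·y_equipment = 16.
This yields shadow prices y_soil = 1, y_equipment = 2.
retaining walls enters the basis when its profit ≥ yᵀa₃ = 1·4 + 2·3 = 10.

10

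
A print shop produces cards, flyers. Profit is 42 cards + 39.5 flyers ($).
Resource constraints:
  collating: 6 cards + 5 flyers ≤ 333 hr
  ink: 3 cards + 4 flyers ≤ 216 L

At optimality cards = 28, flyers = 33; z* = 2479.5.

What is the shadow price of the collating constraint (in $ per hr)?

5.5

At the optimum: collating uses 333 of 333 (binding); ink uses 216 of 216 (binding).
The binding rows give the dual system: 6·y_collating + 3·y_ink = 42 and 5·y_collating + 4·y_ink = 39.5.
This yields shadow prices y_collating = 5.5, y_ink = 3.
Shadow price of collating = 5.5.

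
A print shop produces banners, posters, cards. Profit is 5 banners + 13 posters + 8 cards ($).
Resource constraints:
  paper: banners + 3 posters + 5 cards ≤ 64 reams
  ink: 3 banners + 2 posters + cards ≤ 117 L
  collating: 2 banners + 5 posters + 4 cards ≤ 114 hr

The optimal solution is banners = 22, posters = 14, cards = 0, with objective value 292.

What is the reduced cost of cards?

-5

At the optimum: paper uses 64 of 64 (binding); ink uses 94 of 117 (slack = 23); collating uses 114 of 114 (binding).
Slack constraints have shadow price 0 (complementary slackness).
Dual feasibility on the basic columns requires 1·y_paper + 2·y_collating = 5, 3·y_paper + 5·y_collating = 13.
→ y_paper = 1 and y_collating = 2.
Reduced cost of cards: c₃ − yᵀa₃ = 8 − (1·5 + 2·4) = 8 − 13 = -5.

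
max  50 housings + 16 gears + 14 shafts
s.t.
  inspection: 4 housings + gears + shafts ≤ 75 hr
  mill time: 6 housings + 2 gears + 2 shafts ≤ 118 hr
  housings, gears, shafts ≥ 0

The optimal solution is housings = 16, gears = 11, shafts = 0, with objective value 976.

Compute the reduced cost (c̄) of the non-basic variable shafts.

-2

Both inspection and mill time are binding at x*.
The binding rows give the dual system: 4·y_inspection + 6·y_mill time = 50 and 1·y_inspection + 2·y_mill time = 16.
This yields shadow prices y_inspection = 2, y_mill time = 7.
Reduced cost of shafts: c₃ − yᵀa₃ = 14 − (2·1 + 7·2) = 14 − 16 = -2.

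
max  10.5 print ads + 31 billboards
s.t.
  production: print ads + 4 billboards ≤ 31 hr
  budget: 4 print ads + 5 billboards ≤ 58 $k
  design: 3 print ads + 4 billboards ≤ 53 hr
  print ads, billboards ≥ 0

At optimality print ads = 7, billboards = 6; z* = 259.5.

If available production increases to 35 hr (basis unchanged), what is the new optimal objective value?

285.5

Binding: production and budget. Non-binding: design (8 unused).
By complementary slackness, y = 0 for the non-binding constraint.
The binding rows give the dual system: 1·y_production + 4·y_budget = 10.5 and 4·y_production + 5·y_budget = 31.
Solving: y_production = 6.5, y_budget = 1.
Δz = y_production·Δb = 6.5 × (4) = 26, so new z* = 259.5 + 26 = 285.5.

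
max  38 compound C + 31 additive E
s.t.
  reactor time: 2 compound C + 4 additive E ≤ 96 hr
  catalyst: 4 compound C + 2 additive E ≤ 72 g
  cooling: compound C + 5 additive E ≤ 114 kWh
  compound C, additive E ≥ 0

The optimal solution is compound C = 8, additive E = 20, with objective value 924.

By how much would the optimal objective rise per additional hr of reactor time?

Check each constraint at x*: reactor time 96/96 (tight); catalyst 72/72 (tight); cooling 108/114 (slack 6).
By complementary slackness, y = 0 for the non-binding constraint.
The binding rows give the dual system: 2·y_reactor time + 4·y_catalyst = 38 and 4·y_reactor time + 2·y_catalyst = 31.
→ y_reactor time = 4 and y_catalyst = 7.5.
Shadow price of reactor time = 4.

4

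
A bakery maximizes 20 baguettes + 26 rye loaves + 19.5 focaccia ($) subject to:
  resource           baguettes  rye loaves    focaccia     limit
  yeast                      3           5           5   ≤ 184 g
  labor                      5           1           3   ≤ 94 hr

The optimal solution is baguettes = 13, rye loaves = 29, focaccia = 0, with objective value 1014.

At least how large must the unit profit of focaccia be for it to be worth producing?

28

At the optimum: yeast uses 184 of 184 (binding); labor uses 94 of 94 (binding).
Dual feasibility on the basic columns requires 3·y_yeast + 5·y_labor = 20, 5·y_yeast + 1·y_labor = 26.
Solving: y_yeast = 5, y_labor = 1.
focaccia enters the basis when its profit ≥ yᵀa₃ = 5·5 + 1·3 = 28.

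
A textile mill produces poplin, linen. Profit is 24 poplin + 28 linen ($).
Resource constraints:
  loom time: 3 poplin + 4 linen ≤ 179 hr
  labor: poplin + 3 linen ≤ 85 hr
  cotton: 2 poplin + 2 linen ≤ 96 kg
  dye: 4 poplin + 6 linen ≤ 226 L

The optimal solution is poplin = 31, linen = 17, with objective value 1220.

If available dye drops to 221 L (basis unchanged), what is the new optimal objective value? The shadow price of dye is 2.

Δb = -5, so new z* = 1220 + (2)·(-5) = 1220 − 10 = 1210.

1210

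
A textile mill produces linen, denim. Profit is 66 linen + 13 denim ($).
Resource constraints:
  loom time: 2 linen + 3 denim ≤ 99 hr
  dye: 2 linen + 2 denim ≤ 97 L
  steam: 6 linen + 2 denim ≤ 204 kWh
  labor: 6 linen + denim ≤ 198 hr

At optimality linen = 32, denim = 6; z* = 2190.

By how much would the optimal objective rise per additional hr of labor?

9

Check each constraint at x*: loom time 82/99 (slack 17); dye 76/97 (slack 21); steam 204/204 (tight); labor 198/198 (tight).
By complementary slackness, y = 0 for the non-binding constraints.
From A_Bᵀ y = c: 6·y_steam + 6·y_labor = 66; 2·y_steam + 1·y_labor = 13.
Solving: y_steam = 2, y_labor = 9.
Shadow price of labor = 9.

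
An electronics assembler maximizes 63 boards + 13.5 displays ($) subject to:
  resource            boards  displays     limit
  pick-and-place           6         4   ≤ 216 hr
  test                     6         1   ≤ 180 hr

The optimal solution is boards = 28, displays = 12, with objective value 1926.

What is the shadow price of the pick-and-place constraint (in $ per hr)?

Both pick-and-place and test are binding at x*.
The binding rows give the dual system: 6·y_pick-and-place + 6·y_test = 63 and 4·y_pick-and-place + 1·y_test = 13.5.
→ y_pick-and-place = 1 and y_test = 9.5.
Shadow price of pick-and-place = 1.

1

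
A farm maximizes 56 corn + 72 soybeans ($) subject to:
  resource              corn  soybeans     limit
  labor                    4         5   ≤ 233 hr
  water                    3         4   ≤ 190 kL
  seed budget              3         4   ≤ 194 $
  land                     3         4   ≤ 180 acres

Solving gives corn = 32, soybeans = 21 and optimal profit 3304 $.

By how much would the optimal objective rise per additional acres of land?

8

Binding: labor and land. Non-binding: water (10 unused), seed budget (14 unused).
Since water, seed budget are not tight, their duals are 0.
The binding rows give the dual system: 4·y_labor + 3·y_land = 56 and 5·y_labor + 4·y_land = 72.
This yields shadow prices y_labor = 8, y_land = 8.
Shadow price of land = 8.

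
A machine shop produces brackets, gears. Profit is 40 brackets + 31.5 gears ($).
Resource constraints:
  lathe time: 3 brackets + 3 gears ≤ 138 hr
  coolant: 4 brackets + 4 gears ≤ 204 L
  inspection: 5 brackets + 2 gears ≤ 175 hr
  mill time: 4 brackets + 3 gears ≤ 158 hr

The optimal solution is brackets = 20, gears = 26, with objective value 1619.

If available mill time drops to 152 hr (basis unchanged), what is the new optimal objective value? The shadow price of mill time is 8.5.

Δb = -6, so new z* = 1619 + (8.5)·(-6) = 1619 − 51 = 1568.

1568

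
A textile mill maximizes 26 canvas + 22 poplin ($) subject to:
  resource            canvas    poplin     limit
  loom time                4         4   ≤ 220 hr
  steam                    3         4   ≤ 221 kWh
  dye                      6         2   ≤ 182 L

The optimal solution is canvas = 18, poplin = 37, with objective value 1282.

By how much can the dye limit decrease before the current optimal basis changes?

Binding constraints: loom time, dye. The basis is B = [[4,4],[6,2]] with det -16.
Per unit decrease in dye, x* moves by d = (-0.25, 0.25).
The basis stays optimal until canvas reaches 0; allowable decrease = 72 L.

72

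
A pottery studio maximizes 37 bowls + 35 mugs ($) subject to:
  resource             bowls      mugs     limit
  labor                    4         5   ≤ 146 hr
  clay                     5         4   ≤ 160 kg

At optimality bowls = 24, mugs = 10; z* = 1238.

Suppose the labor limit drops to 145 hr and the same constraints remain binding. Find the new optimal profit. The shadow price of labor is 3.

Δb = -1, so new z* = 1238 + (3)·(-1) = 1238 − 3 = 1235.

1235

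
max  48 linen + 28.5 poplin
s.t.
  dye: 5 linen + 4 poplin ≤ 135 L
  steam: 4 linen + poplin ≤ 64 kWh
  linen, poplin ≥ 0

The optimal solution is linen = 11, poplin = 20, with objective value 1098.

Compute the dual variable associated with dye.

Both dye and steam are binding at x*.
Dual feasibility on the basic columns requires 5·y_dye + 4·y_steam = 48, 4·y_dye + 1·y_steam = 28.5.
This yields shadow prices y_dye = 6, y_steam = 4.5.
Shadow price of dye = 6.

6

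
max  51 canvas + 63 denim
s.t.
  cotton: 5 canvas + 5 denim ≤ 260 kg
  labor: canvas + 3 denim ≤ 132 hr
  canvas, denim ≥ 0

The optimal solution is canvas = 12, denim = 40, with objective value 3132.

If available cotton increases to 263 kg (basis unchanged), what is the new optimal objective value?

Check each constraint at x*: cotton 260/260 (tight); labor 132/132 (tight).
Dual feasibility on the basic columns requires 5·y_cotton + 1·y_labor = 51, 5·y_cotton + 3·y_labor = 63.
This yields shadow prices y_cotton = 9, y_labor = 6.
Δz = y_cotton·Δb = 9 × (3) = 27, so new z* = 3132 + 27 = 3159.

3159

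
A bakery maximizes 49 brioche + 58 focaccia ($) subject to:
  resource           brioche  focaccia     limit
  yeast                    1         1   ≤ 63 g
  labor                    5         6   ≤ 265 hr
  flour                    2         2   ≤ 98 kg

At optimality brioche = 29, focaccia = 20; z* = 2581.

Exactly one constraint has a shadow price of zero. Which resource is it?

yeast: 49/63 (slack 14)
labor: 265/265 (binding)
flour: 98/98 (binding)
By complementary slackness, a constraint with positive slack has shadow price 0 → yeast.

yeast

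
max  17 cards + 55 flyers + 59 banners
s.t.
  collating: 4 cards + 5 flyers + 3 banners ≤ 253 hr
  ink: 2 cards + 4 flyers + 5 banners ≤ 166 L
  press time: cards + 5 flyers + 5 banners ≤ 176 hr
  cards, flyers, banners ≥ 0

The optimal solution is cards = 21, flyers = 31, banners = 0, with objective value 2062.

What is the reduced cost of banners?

-1

Check each constraint at x*: collating 239/253 (slack 14); ink 166/166 (tight); press time 176/176 (tight).
Since collating is not tight, its dual is 0.
The binding rows give the dual system: 2·y_ink + 1·y_press time = 17 and 4·y_ink + 5·y_press time = 55.
Solving: y_ink = 5, y_press time = 7.
Reduced cost of banners: c₃ − yᵀa₃ = 59 − (5·5 + 7·5) = 59 − 60 = -1.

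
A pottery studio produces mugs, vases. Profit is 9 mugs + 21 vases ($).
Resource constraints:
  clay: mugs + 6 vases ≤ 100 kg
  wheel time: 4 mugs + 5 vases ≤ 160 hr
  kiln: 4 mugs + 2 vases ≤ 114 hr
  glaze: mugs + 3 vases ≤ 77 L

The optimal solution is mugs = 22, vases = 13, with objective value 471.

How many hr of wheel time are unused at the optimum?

7

wheel time used = 4·22 + 5·13 = 153; slack = 160 − 153 = 7.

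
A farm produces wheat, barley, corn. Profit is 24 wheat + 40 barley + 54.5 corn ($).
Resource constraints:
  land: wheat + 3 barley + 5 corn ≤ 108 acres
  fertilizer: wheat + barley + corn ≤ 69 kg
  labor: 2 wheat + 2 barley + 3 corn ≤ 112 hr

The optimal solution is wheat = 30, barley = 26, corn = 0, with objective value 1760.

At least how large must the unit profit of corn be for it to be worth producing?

Binding: land and labor. Non-binding: fertilizer (13 unused).
Slack constraints have shadow price 0 (complementary slackness).
From A_Bᵀ y = c: 1·y_land + 2·y_labor = 24; 3·y_land + 2·y_labor = 40.
This yields shadow prices y_land = 8, y_labor = 8.
corn enters the basis when its profit ≥ yᵀa₃ = 8·5 + 8·3 = 64.

64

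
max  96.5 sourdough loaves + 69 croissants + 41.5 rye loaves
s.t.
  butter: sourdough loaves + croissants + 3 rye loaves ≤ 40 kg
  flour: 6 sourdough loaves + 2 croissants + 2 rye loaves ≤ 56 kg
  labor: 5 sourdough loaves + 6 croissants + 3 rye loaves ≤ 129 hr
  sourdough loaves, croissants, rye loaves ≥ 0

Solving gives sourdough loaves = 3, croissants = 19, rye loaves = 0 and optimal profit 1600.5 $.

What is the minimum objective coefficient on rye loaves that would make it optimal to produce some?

Check each constraint at x*: butter 22/40 (slack 18); flour 56/56 (tight); labor 129/129 (tight).
Slack constraints have shadow price 0 (complementary slackness).
From A_Bᵀ y = c: 6·y_flour + 5·y_labor = 96.5; 2·y_flour + 6·y_labor = 69.
→ y_flour = 9 and y_labor = 8.5.
rye loaves enters the basis when its profit ≥ yᵀa₃ = 9·2 + 8.5·3 = 43.5.

43.5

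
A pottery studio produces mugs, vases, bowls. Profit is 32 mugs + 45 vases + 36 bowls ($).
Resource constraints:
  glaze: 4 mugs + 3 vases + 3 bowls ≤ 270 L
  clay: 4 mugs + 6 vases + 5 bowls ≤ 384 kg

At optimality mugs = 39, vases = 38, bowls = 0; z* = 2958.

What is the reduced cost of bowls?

Both glaze and clay are binding at x*.
Dual feasibility on the basic columns requires 4·y_glaze + 4·y_clay = 32, 3·y_glaze + 6·y_clay = 45.
→ y_glaze = 1 and y_clay = 7.
Reduced cost of bowls: c₃ − yᵀa₃ = 36 − (1·3 + 7·5) = 36 − 38 = -2.

-2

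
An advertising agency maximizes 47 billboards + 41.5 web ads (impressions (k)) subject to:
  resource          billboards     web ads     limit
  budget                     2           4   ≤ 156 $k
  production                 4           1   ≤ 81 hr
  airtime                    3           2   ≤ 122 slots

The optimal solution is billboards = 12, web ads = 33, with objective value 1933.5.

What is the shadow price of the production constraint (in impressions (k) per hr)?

Check each constraint at x*: budget 156/156 (tight); production 81/81 (tight); airtime 102/122 (slack 20).
Slack constraints have shadow price 0 (complementary slackness).
The binding rows give the dual system: 2·y_budget + 4·y_production = 47 and 4·y_budget + 1·y_production = 41.5.
→ y_budget = 8.5 and y_production = 7.5.
Shadow price of production = 7.5.

7.5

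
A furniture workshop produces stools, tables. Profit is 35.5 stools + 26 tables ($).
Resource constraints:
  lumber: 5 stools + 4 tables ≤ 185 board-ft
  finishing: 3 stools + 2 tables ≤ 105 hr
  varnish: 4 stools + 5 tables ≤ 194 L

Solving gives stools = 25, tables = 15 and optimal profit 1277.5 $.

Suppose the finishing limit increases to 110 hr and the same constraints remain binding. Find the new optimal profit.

Check each constraint at x*: lumber 185/185 (tight); finishing 105/105 (tight); varnish 175/194 (slack 19).
Slack constraints have shadow price 0 (complementary slackness).
From A_Bᵀ y = c: 5·y_lumber + 3·y_finishing = 35.5; 4·y_lumber + 2·y_finishing = 26.
Solving: y_lumber = 3.5, y_finishing = 6.
Δz = y_finishing·Δb = 6 × (5) = 30, so new z* = 1277.5 + 30 = 1307.5.

1307.5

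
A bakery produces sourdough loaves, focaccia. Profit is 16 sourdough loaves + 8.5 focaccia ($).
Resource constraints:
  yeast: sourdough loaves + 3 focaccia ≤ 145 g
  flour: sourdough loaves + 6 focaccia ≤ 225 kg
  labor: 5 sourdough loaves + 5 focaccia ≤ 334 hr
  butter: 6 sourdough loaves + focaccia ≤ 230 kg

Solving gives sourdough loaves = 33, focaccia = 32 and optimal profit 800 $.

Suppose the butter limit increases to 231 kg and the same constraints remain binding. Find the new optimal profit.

Binding: flour and butter. Non-binding: yeast (16 unused), labor (9 unused).
Slack constraints have shadow price 0 (complementary slackness).
From A_Bᵀ y = c: 1·y_flour + 6·y_butter = 16; 6·y_flour + 1·y_butter = 8.5.
This yields shadow prices y_flour = 1, y_butter = 2.5.
Δz = y_butter·Δb = 2.5 × (1) = 2.5, so new z* = 800 + 2.5 = 802.5.

802.5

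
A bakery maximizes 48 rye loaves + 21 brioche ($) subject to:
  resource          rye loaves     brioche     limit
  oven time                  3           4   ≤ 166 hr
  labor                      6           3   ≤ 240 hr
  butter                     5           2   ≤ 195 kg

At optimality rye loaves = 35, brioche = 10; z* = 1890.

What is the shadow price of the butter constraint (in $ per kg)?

6

Check each constraint at x*: oven time 145/166 (slack 21); labor 240/240 (tight); butter 195/195 (tight).
Slack constraints have shadow price 0 (complementary slackness).
The binding rows give the dual system: 6·y_labor + 5·y_butter = 48 and 3·y_labor + 2·y_butter = 21.
This yields shadow prices y_labor = 3, y_butter = 6.
Shadow price of butter = 6.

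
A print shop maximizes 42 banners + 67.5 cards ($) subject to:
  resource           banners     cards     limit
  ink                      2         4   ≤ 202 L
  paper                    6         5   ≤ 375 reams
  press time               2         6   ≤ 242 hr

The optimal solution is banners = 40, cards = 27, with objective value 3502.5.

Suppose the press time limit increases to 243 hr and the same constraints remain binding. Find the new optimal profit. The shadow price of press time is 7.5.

3510

Δb = 1, so new z* = 3502.5 + (7.5)·(1) = 3502.5 + 7.5 = 3510.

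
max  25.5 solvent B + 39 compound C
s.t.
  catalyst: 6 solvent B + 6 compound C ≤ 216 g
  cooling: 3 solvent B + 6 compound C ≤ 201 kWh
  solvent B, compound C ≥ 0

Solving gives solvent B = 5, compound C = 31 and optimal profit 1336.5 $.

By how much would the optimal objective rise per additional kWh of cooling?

4.5

At the optimum: catalyst uses 216 of 216 (binding); cooling uses 201 of 201 (binding).
The binding rows give the dual system: 6·y_catalyst + 3·y_cooling = 25.5 and 6·y_catalyst + 6·y_cooling = 39.
Solving: y_catalyst = 2, y_cooling = 4.5.
Shadow price of cooling = 4.5.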